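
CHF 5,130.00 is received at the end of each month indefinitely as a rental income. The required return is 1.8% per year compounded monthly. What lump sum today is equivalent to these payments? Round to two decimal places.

CHF 3,420,000.00

Periodic rate r = 0.018/12 per month.
Level perpetuity: PV = PMT / r = 5,130 / (0.018/12) = CHF 3,420,000.00.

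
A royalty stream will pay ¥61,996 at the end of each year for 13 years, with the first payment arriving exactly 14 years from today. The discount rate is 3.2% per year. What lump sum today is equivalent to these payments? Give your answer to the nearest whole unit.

Ordinary annuity of 13 payments, first payment at period 14.
Periodic rate r = 0.032 per year.
The ordinary-annuity PV formula values the stream one period before the first payment (period 13); discount that back 13 periods:
PV₀ = 61,996 × [1 − (1+r)^−13] / r × (1+r)^−13 = ¥432,240

¥432,240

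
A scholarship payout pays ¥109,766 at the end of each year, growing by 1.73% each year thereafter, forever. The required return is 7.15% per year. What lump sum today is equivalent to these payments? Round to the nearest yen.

¥2,025,203

Periodic rate r = 0.0715 per year.
Growing perpetuity (Gordon): PV = PMT₁ / (r − g) = 109,766 / (r − 0.0173) = ¥2,025,203.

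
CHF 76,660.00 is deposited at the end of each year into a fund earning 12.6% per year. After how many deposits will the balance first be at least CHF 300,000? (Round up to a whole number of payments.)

4 payments

Periodic rate r = 0.126 per year.
Ordinary annuity FV: 300,000 = 76,660 × [((1+r)^n − 1)/r].
(1+r)^n = 1 + 300,000 × r / 76,660, so n = ln(1 + 300,000·r/76,660) / ln(1+r) = 3.38.
Round up to a whole number of payments: n = 4.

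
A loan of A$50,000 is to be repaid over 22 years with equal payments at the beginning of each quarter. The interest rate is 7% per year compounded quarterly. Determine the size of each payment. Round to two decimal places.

Level annuity due; solve PV = PMT × [(1 − (1+r)^−n)/r] × (1+r) for PMT.
Periodic rate r = 0.07/4 per quarter; n is counted in quarters.
With n = 88: PMT = 50,000 / ([(1 − (1+r)^−n)/r] × (1+r)) = A$1,098.64

A$1,098.64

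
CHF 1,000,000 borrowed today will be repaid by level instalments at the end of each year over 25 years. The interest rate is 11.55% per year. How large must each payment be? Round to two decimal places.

Level ordinary annuity; solve PV = PMT × [(1 − (1+r)^−n)/r] for PMT.
Periodic rate r = 0.1155 per year.
With n = 25: PMT = 1,000,000 / ([(1 − (1+r)^−n)/r]) = CHF 123,536.28

CHF 123,536.28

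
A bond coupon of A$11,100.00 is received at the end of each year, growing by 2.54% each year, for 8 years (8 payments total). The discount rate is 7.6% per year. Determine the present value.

A$70,149.73

Periodic rate r = 0.076 per year.
Growing ordinary annuity: PV = PMT₁ × [1 − ((1+g)/(1+r))^n] / (r − g) = 11,100 × [1 − ((1+0.0254)/(1+r))^8] / (r − 0.0254) = A$70,149.73.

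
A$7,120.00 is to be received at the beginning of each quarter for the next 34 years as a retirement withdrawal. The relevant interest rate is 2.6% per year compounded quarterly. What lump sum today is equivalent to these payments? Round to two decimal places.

A$645,725.29

This is an annuity due: 136 payments of A$7,120.00 at the beginning of each quarter.
Periodic rate r = 0.026/4 per quarter; n is counted in quarters.
PV = PMT × [(1 − (1+r)^−n)/r] × (1+r) = 7,120 × [1 − (1+r)^−136] / r × (1+r) = A$645,725.29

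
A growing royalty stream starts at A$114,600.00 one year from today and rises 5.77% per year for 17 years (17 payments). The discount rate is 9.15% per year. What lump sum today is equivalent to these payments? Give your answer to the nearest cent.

A$1,404,314.56

Periodic rate r = 0.0915 per year.
Growing ordinary annuity: PV = PMT₁ × [1 − ((1+g)/(1+r))^n] / (r − g) = 114,600 × [1 − ((1+0.0577)/(1+r))^17] / (r − 0.0577) = A$1,404,314.56.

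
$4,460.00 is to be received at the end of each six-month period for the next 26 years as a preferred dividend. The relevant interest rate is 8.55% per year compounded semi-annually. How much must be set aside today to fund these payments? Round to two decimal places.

This is an ordinary annuity: 52 payments of $4,460.00 at the end of each six-month period.
Periodic rate r = 0.0855/2 per half-year; n is counted in half-years.
PV = PMT × [(1 − (1+r)^−n)/r] = 4,460 × [1 − (1+r)^−52] / r = $92,496.30

$92,496.30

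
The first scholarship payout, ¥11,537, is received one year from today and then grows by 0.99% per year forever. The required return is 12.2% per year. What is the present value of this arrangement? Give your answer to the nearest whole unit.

Periodic rate r = 0.122 per year.
Growing perpetuity (Gordon): PV = PMT₁ / (r − g) = 11,537 / (r − 0.0099) = ¥102,917.

¥102,917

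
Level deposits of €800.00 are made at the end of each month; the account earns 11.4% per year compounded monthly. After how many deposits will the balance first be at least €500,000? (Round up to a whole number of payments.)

205 payments

Periodic rate r = 0.114/12 per month; n is counted in months.
Ordinary annuity FV: 500,000 = 800 × [((1+r)^n − 1)/r].
(1+r)^n = 1 + 500,000 × r / 800, so n = ln(1 + 500,000·r/800) / ln(1+r) = 204.86.
Round up to a whole number of payments: n = 205.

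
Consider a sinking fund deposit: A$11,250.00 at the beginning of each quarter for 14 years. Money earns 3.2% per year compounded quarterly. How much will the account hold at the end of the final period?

A$797,189.60

This is an annuity due: 56 deposits of A$11,250.00 at the beginning of each quarter.
Periodic rate r = 0.032/4 per quarter; n is counted in quarters.
FV = PMT × [((1+r)^n − 1)/r] × (1+r) = 11,250 × [(1+r)^56 − 1] / r × (1+r) = A$797,189.60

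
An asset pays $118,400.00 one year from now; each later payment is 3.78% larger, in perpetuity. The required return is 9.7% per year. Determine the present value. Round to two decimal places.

$2,000,000.00

Periodic rate r = 0.097 per year.
Growing perpetuity (Gordon): PV = PMT₁ / (r − g) = 118,400 / (r − 0.0378) = $2,000,000.00.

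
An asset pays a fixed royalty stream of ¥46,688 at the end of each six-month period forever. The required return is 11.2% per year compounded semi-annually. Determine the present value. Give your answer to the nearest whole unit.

¥833,714

Periodic rate r = 0.112/2 per half-year.
Level perpetuity: PV = PMT / r = 46,688 / (0.112/2) = ¥833,714.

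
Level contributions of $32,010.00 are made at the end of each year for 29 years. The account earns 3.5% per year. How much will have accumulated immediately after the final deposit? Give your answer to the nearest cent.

This is an ordinary annuity: 29 deposits of $32,010.00 at the end of each year.
Periodic rate r = 0.035 per year.
FV = PMT × [((1+r)^n − 1)/r] = 32,010 × [(1+r)^29 − 1] / r = $1,565,634.69

$1,565,634.69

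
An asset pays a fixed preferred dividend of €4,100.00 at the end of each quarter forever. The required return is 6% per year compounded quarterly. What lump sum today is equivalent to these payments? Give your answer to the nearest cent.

Periodic rate r = 0.06/4 per quarter.
Level perpetuity: PV = PMT / r = 4,100 / (0.06/4) = €273,333.33.

€273,333.33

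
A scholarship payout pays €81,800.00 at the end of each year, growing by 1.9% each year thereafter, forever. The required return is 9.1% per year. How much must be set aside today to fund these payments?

Periodic rate r = 0.091 per year.
Growing perpetuity (Gordon): PV = PMT₁ / (r − g) = 81,800 / (r − 0.019) = €1,136,111.11.

€1,136,111.11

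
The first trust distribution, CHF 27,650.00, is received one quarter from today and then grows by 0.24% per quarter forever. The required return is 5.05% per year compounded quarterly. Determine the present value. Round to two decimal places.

Periodic rate r = 0.0505/4 per quarter.
Growing perpetuity (Gordon): PV = PMT₁ / (r − g) = 27,650 / (r − 0.0024) = CHF 2,704,156.48.

CHF 2,704,156.48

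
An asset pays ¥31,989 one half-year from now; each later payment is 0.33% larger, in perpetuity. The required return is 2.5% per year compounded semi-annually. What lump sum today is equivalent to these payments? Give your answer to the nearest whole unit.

¥3,477,065

Periodic rate r = 0.025/2 per half-year.
Growing perpetuity (Gordon): PV = PMT₁ / (r − g) = 31,989 / (r − 0.0033) = ¥3,477,065.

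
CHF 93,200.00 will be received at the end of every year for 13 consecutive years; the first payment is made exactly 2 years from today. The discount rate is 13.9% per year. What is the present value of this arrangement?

CHF 480,267.53

Ordinary annuity of 13 payments, first payment at period 2.
Periodic rate r = 0.139 per year.
The ordinary-annuity PV formula values the stream one period before the first payment (period 1); discount that back 1 periods:
PV₀ = 93,200 × [1 − (1+r)^−13] / r × (1+r)^−1 = CHF 480,267.53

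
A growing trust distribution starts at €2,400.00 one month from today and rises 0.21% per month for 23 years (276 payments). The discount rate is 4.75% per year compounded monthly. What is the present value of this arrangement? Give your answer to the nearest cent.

Periodic rate r = 0.0475/12 per month; n is counted in months.
Growing ordinary annuity: PV = PMT₁ × [1 − ((1+g)/(1+r))^n] / (r − g) = 2,400 × [1 − ((1+0.0021)/(1+r))^276] / (r − 0.0021) = €516,999.07.

€516,999.07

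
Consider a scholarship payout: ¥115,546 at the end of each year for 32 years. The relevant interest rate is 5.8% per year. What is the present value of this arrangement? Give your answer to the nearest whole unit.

This is an ordinary annuity: 32 payments of ¥115,546 at the end of each year.
Periodic rate r = 0.058 per year.
PV = PMT × [(1 − (1+r)^−n)/r] = 115,546 × [1 − (1+r)^−32] / r = ¥1,664,239

¥1,664,239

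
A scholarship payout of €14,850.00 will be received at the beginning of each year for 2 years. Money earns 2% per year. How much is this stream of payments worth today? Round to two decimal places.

€29,408.82

This is an annuity due: 2 payments of €14,850.00 at the beginning of each year.
Periodic rate r = 0.02 per year.
PV = PMT × [(1 − (1+r)^−n)/r] × (1+r) = 14,850 × [1 − (1+r)^−2] / r × (1+r) = €29,408.82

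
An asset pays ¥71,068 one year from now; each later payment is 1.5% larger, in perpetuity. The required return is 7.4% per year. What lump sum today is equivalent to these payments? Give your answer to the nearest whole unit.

Periodic rate r = 0.074 per year.
Growing perpetuity (Gordon): PV = PMT₁ / (r − g) = 71,068 / (r − 0.015) = ¥1,204,542.

¥1,204,542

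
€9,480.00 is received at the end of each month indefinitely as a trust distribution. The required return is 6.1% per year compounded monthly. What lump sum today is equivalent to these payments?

Periodic rate r = 0.061/12 per month.
Level perpetuity: PV = PMT / r = 9,480 / (0.061/12) = €1,864,918.03.

€1,864,918.03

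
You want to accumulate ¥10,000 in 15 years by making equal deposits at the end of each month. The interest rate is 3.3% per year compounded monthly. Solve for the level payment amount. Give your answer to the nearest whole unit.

¥43

Level ordinary annuity; solve FV = PMT × [((1+r)^n − 1)/r] for PMT.
Periodic rate r = 0.033/12 per month; n is counted in months.
With n = 180: PMT = 10,000 / ([((1+r)^n − 1)/r]) = ¥43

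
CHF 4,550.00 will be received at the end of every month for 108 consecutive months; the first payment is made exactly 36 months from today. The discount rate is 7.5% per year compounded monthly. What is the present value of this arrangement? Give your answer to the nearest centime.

Ordinary annuity of 108 payments, first payment at period 36.
Periodic rate r = 0.075/12 per month; n is counted in months.
The ordinary-annuity PV formula values the stream one period before the first payment (period 35); discount that back 35 periods:
PV₀ = 4,550 × [1 − (1+r)^−108] / r × (1+r)^−35 = CHF 286,694.84

CHF 286,694.84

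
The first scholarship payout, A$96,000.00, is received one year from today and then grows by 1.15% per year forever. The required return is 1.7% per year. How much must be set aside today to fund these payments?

A$17,454,545.45

Periodic rate r = 0.017 per year.
Growing perpetuity (Gordon): PV = PMT₁ / (r − g) = 96,000 / (r − 0.0115) = A$17,454,545.45.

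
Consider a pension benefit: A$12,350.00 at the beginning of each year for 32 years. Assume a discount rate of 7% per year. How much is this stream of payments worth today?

This is an annuity due: 32 payments of A$12,350.00 at the beginning of each year.
Periodic rate r = 0.07 per year.
PV = PMT × [(1 − (1+r)^−n)/r] × (1+r) = 12,350 × [1 − (1+r)^−32] / r × (1+r) = A$167,117.91

A$167,117.91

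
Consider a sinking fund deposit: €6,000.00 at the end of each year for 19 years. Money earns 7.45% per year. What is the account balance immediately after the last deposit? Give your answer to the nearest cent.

€234,903.23

This is an ordinary annuity: 19 deposits of €6,000.00 at the end of each year.
Periodic rate r = 0.0745 per year.
FV = PMT × [((1+r)^n − 1)/r] = 6,000 × [(1+r)^19 − 1] / r = €234,903.23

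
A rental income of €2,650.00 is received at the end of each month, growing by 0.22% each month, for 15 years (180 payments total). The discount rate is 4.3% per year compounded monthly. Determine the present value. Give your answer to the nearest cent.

€421,177.89

Periodic rate r = 0.043/12 per month; n is counted in months.
Growing ordinary annuity: PV = PMT₁ × [1 − ((1+g)/(1+r))^n] / (r − g) = 2,650 × [1 − ((1+0.0022)/(1+r))^180] / (r − 0.0022) = €421,177.89.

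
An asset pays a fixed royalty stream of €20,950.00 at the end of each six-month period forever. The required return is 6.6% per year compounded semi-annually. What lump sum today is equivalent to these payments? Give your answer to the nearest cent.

€634,848.48

Periodic rate r = 0.066/2 per half-year.
Level perpetuity: PV = PMT / r = 20,950 / (0.066/2) = €634,848.48.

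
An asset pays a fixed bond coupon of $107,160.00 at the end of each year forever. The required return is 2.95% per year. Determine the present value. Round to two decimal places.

Periodic rate r = 0.0295 per year.
Level perpetuity: PV = PMT / r = 107,160 / (0.0295) = $3,632,542.37.

$3,632,542.37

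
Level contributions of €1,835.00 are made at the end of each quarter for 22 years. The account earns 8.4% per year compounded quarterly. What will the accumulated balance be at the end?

€456,723.25

This is an ordinary annuity: 88 deposits of €1,835.00 at the end of each quarter.
Periodic rate r = 0.084/4 per quarter; n is counted in quarters.
FV = PMT × [((1+r)^n − 1)/r] = 1,835 × [(1+r)^88 − 1] / r = €456,723.25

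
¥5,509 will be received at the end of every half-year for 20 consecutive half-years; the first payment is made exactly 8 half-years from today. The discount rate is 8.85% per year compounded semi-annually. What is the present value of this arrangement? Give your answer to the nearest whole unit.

¥53,269

Ordinary annuity of 20 payments, first payment at period 8.
Periodic rate r = 0.0885/2 per half-year; n is counted in half-years.
The ordinary-annuity PV formula values the stream one period before the first payment (period 7); discount that back 7 periods:
PV₀ = 5,509 × [1 − (1+r)^−20] / r × (1+r)^−7 = ¥53,269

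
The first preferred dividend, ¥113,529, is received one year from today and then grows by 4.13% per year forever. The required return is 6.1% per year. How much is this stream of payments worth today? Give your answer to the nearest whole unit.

¥5,762,893

Periodic rate r = 0.061 per year.
Growing perpetuity (Gordon): PV = PMT₁ / (r − g) = 113,529 / (r − 0.0413) = ¥5,762,893.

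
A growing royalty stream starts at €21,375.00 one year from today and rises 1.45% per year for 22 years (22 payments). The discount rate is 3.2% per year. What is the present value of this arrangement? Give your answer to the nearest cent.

€383,011.98

Periodic rate r = 0.032 per year.
Growing ordinary annuity: PV = PMT₁ × [1 − ((1+g)/(1+r))^n] / (r − g) = 21,375 × [1 − ((1+0.0145)/(1+r))^22] / (r − 0.0145) = €383,011.98.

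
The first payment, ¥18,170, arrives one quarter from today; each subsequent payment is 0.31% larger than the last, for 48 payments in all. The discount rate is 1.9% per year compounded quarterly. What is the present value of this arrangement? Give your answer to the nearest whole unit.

¥835,366

Periodic rate r = 0.019/4 per quarter; n is counted in quarters.
Growing ordinary annuity: PV = PMT₁ × [1 − ((1+g)/(1+r))^n] / (r − g) = 18,170 × [1 − ((1+0.0031)/(1+r))^48] / (r − 0.0031) = ¥835,366.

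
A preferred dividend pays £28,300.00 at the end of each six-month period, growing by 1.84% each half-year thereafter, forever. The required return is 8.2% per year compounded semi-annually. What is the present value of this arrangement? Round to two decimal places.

Periodic rate r = 0.082/2 per half-year.
Growing perpetuity (Gordon): PV = PMT₁ / (r − g) = 28,300 / (r − 0.0184) = £1,252,212.39.

£1,252,212.39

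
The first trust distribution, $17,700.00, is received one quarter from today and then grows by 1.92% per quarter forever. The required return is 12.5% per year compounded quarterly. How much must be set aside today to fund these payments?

$1,468,879.67

Periodic rate r = 0.125/4 per quarter.
Growing perpetuity (Gordon): PV = PMT₁ / (r − g) = 17,700 / (r − 0.0192) = $1,468,879.67.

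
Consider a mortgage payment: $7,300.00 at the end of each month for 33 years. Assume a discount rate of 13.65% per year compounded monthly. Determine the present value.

$634,478.19

This is an ordinary annuity: 396 payments of $7,300.00 at the end of each month.
Periodic rate r = 0.1365/12 per month; n is counted in months.
PV = PMT × [(1 − (1+r)^−n)/r] = 7,300 × [1 − (1+r)^−396] / r = $634,478.19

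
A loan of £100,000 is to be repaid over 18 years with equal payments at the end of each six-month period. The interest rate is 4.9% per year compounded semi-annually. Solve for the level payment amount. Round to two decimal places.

£4,212.36

Level ordinary annuity; solve PV = PMT × [(1 − (1+r)^−n)/r] for PMT.
Periodic rate r = 0.049/2 per half-year; n is counted in half-years.
With n = 36: PMT = 100,000 / ([(1 − (1+r)^−n)/r]) = £4,212.36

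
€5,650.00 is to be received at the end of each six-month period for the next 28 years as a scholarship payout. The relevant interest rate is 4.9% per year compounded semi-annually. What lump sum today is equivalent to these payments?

This is an ordinary annuity: 56 payments of €5,650.00 at the end of each six-month period.
Periodic rate r = 0.049/2 per half-year; n is counted in half-years.
PV = PMT × [(1 − (1+r)^−n)/r] = 5,650 × [1 − (1+r)^−56] / r = €171,153.95

€171,153.95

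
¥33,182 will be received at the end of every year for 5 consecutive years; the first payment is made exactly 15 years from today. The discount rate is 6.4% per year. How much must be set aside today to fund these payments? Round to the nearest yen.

¥58,014

Ordinary annuity of 5 payments, first payment at period 15.
Periodic rate r = 0.064 per year.
The ordinary-annuity PV formula values the stream one period before the first payment (period 14); discount that back 14 periods:
PV₀ = 33,182 × [1 − (1+r)^−5] / r × (1+r)^−14 = ¥58,014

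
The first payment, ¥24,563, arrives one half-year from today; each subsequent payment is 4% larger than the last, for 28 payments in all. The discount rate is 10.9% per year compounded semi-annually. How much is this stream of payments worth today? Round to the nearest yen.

Periodic rate r = 0.109/2 per half-year; n is counted in half-years.
Growing ordinary annuity: PV = PMT₁ × [1 − ((1+g)/(1+r))^n] / (r − g) = 24,563 × [1 − ((1+0.04)/(1+r))^28] / (r − 0.04) = ¥544,411.

¥544,411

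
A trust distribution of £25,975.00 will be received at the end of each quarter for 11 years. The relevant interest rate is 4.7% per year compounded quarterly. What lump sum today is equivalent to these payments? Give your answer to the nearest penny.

This is an ordinary annuity: 44 payments of £25,975.00 at the end of each quarter.
Periodic rate r = 0.047/4 per quarter; n is counted in quarters.
PV = PMT × [(1 − (1+r)^−n)/r] = 25,975 × [1 − (1+r)^−44] / r = £888,440.85

£888,440.85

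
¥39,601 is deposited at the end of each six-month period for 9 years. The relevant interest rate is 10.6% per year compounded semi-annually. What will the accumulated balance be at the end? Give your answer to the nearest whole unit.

¥1,145,769

This is an ordinary annuity: 18 deposits of ¥39,601 at the end of each six-month period.
Periodic rate r = 0.106/2 per half-year; n is counted in half-years.
FV = PMT × [((1+r)^n − 1)/r] = 39,601 × [(1+r)^18 − 1] / r = ¥1,145,769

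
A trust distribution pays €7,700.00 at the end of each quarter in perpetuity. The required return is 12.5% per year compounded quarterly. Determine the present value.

Periodic rate r = 0.125/4 per quarter.
Level perpetuity: PV = PMT / r = 7,700 / (0.125/4) = €246,400.00.

€246,400.00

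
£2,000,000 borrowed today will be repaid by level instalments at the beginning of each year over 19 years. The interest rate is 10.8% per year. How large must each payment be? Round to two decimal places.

Level annuity due; solve PV = PMT × [(1 − (1+r)^−n)/r] × (1+r) for PMT.
Periodic rate r = 0.108 per year.
With n = 19: PMT = 2,000,000 / ([(1 − (1+r)^−n)/r] × (1+r)) = £227,335.98

£227,335.98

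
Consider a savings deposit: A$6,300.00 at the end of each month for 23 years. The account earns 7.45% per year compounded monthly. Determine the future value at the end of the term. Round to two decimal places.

A$4,585,758.43

This is an ordinary annuity: 276 deposits of A$6,300.00 at the end of each month.
Periodic rate r = 0.0745/12 per month; n is counted in months.
FV = PMT × [((1+r)^n − 1)/r] = 6,300 × [(1+r)^276 − 1] / r = A$4,585,758.43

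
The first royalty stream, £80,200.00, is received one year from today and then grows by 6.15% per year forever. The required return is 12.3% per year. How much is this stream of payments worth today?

Periodic rate r = 0.123 per year.
Growing perpetuity (Gordon): PV = PMT₁ / (r − g) = 80,200 / (r − 0.0615) = £1,304,065.04.

£1,304,065.04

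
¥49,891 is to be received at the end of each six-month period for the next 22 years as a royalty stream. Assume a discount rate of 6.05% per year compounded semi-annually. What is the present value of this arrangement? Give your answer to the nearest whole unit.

This is an ordinary annuity: 44 payments of ¥49,891 at the end of each six-month period.
Periodic rate r = 0.0605/2 per half-year; n is counted in half-years.
PV = PMT × [(1 − (1+r)^−n)/r] = 49,891 × [1 − (1+r)^−44] / r = ¥1,204,841

¥1,204,841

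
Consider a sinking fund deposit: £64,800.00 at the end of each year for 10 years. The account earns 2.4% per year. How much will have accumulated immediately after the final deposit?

£722,656.62

This is an ordinary annuity: 10 deposits of £64,800.00 at the end of each year.
Periodic rate r = 0.024 per year.
FV = PMT × [((1+r)^n − 1)/r] = 64,800 × [(1+r)^10 − 1] / r = £722,656.62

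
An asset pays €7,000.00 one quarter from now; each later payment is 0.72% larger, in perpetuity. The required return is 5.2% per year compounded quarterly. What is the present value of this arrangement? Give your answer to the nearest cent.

€1,206,896.55

Periodic rate r = 0.052/4 per quarter.
Growing perpetuity (Gordon): PV = PMT₁ / (r − g) = 7,000 / (r − 0.0072) = €1,206,896.55.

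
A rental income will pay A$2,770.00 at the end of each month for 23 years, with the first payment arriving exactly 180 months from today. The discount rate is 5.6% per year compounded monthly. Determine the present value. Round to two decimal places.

Ordinary annuity of 276 payments, first payment at period 180.
Periodic rate r = 0.056/12 per month; n is counted in months.
The ordinary-annuity PV formula values the stream one period before the first payment (period 179); discount that back 179 periods:
PV₀ = 2,770 × [1 − (1+r)^−276] / r × (1+r)^−179 = A$186,588.55

A$186,588.55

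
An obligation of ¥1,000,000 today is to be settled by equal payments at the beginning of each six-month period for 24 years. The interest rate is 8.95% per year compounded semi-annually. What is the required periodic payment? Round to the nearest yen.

Level annuity due; solve PV = PMT × [(1 − (1+r)^−n)/r] × (1+r) for PMT.
Periodic rate r = 0.0895/2 per half-year; n is counted in half-years.
With n = 48: PMT = 1,000,000 / ([(1 − (1+r)^−n)/r] × (1+r)) = ¥48,801

¥48,801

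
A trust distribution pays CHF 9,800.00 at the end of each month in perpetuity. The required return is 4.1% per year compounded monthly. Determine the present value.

Periodic rate r = 0.041/12 per month.
Level perpetuity: PV = PMT / r = 9,800 / (0.041/12) = CHF 2,868,292.68.

CHF 2,868,292.68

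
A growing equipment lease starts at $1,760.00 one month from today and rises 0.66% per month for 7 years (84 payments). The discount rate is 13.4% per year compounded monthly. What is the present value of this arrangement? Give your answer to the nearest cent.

$121,899.04

Periodic rate r = 0.134/12 per month; n is counted in months.
Growing ordinary annuity: PV = PMT₁ × [1 − ((1+g)/(1+r))^n] / (r − g) = 1,760 × [1 − ((1+0.0066)/(1+r))^84] / (r − 0.0066) = $121,899.04.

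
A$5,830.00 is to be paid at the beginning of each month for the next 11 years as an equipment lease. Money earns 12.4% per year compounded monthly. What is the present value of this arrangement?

A$423,281.42

This is an annuity due: 132 payments of A$5,830.00 at the beginning of each month.
Periodic rate r = 0.124/12 per month; n is counted in months.
PV = PMT × [(1 − (1+r)^−n)/r] × (1+r) = 5,830 × [1 − (1+r)^−132] / r × (1+r) = A$423,281.42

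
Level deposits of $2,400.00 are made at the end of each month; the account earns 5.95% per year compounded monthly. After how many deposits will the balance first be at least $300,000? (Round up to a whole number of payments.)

98 payments

Periodic rate r = 0.0595/12 per month; n is counted in months.
Ordinary annuity FV: 300,000 = 2,400 × [((1+r)^n − 1)/r].
(1+r)^n = 1 + 300,000 × r / 2,400, so n = ln(1 + 300,000·r/2,400) / ln(1+r) = 97.51.
Round up to a whole number of payments: n = 98.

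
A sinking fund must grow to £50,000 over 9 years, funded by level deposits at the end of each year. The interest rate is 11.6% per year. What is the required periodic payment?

£3,441.71

Level ordinary annuity; solve FV = PMT × [((1+r)^n − 1)/r] for PMT.
Periodic rate r = 0.116 per year.
With n = 9: PMT = 50,000 / ([((1+r)^n − 1)/r]) = £3,441.71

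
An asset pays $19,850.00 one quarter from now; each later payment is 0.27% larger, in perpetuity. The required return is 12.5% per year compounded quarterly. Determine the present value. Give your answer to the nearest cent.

$695,271.45

Periodic rate r = 0.125/4 per quarter.
Growing perpetuity (Gordon): PV = PMT₁ / (r − g) = 19,850 / (r − 0.0027) = $695,271.45.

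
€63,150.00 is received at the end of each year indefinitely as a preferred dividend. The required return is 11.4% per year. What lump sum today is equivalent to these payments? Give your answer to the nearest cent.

€553,947.37

Periodic rate r = 0.114 per year.
Level perpetuity: PV = PMT / r = 63,150 / (0.114) = €553,947.37.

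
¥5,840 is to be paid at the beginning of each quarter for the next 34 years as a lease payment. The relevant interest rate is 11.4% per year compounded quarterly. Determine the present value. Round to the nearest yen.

¥206,139

This is an annuity due: 136 payments of ¥5,840 at the beginning of each quarter.
Periodic rate r = 0.114/4 per quarter; n is counted in quarters.
PV = PMT × [(1 − (1+r)^−n)/r] × (1+r) = 5,840 × [1 − (1+r)^−136] / r × (1+r) = ¥206,139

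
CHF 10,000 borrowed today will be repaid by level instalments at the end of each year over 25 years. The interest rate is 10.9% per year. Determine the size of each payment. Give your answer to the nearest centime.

CHF 1,178.74

Level ordinary annuity; solve PV = PMT × [(1 − (1+r)^−n)/r] for PMT.
Periodic rate r = 0.109 per year.
With n = 25: PMT = 10,000 / ([(1 − (1+r)^−n)/r]) = CHF 1,178.74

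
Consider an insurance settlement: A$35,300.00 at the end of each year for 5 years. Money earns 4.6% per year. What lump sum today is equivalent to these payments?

This is an ordinary annuity: 5 payments of A$35,300.00 at the end of each year.
Periodic rate r = 0.046 per year.
PV = PMT × [(1 − (1+r)^−n)/r] = 35,300 × [1 − (1+r)^−5] / r = A$154,535.29

A$154,535.29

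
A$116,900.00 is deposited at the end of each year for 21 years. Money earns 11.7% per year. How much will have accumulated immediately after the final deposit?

This is an ordinary annuity: 21 deposits of A$116,900.00 at the end of each year.
Periodic rate r = 0.117 per year.
FV = PMT × [((1+r)^n − 1)/r] = 116,900 × [(1+r)^21 − 1] / r = A$9,204,263.45

A$9,204,263.45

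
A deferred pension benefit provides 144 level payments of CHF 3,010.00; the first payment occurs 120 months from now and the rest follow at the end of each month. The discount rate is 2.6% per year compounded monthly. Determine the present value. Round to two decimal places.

Ordinary annuity of 144 payments, first payment at period 120.
Periodic rate r = 0.026/12 per month; n is counted in months.
The ordinary-annuity PV formula values the stream one period before the first payment (period 119); discount that back 119 periods:
PV₀ = 3,010 × [1 − (1+r)^−144] / r × (1+r)^−119 = CHF 287,530.61

CHF 287,530.61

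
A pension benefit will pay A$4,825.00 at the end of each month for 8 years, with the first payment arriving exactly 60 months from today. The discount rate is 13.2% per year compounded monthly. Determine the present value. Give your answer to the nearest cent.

Ordinary annuity of 96 payments, first payment at period 60.
Periodic rate r = 0.132/12 per month; n is counted in months.
The ordinary-annuity PV formula values the stream one period before the first payment (period 59); discount that back 59 periods:
PV₀ = 4,825 × [1 − (1+r)^−96] / r × (1+r)^−59 = A$149,553.35

A$149,553.35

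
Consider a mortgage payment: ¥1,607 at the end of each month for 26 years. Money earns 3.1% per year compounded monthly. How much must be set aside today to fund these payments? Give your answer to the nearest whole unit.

This is an ordinary annuity: 312 payments of ¥1,607 at the end of each month.
Periodic rate r = 0.031/12 per month; n is counted in months.
PV = PMT × [(1 − (1+r)^−n)/r] = 1,607 × [1 − (1+r)^−312] / r = ¥343,936

¥343,936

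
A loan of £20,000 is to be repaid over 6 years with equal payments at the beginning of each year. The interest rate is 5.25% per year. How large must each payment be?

Level annuity due; solve PV = PMT × [(1 − (1+r)^−n)/r] × (1+r) for PMT.
Periodic rate r = 0.0525 per year.
With n = 6: PMT = 20,000 / ([(1 − (1+r)^−n)/r] × (1+r)) = £3,773.78

£3,773.78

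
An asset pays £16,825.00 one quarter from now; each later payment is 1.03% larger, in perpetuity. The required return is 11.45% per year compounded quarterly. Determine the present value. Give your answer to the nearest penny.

Periodic rate r = 0.1145/4 per quarter.
Growing perpetuity (Gordon): PV = PMT₁ / (r − g) = 16,825 / (r − 0.0103) = £918,144.61.

£918,144.61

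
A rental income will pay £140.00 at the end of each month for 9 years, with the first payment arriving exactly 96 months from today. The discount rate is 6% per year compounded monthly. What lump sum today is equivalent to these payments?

Ordinary annuity of 108 payments, first payment at period 96.
Periodic rate r = 0.06/12 per month; n is counted in months.
The ordinary-annuity PV formula values the stream one period before the first payment (period 95); discount that back 95 periods:
PV₀ = 140 × [1 − (1+r)^−108] / r × (1+r)^−95 = £7,260.44

£7,260.44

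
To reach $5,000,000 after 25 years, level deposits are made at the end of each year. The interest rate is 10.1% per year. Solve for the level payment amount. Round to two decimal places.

Level ordinary annuity; solve FV = PMT × [((1+r)^n − 1)/r] for PMT.
Periodic rate r = 0.101 per year.
With n = 25: PMT = 5,000,000 / ([((1+r)^n − 1)/r]) = $50,081.05

$50,081.05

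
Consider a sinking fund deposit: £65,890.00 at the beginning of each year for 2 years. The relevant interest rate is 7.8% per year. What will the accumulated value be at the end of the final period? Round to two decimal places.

£147,599.13

This is an annuity due: 2 deposits of £65,890.00 at the beginning of each year.
Periodic rate r = 0.078 per year.
FV = PMT × [((1+r)^n − 1)/r] × (1+r) = 65,890 × [(1+r)^2 − 1] / r × (1+r) = £147,599.13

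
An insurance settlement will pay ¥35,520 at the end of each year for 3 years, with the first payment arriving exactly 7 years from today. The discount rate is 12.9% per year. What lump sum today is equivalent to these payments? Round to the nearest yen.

¥40,567

Ordinary annuity of 3 payments, first payment at period 7.
Periodic rate r = 0.129 per year.
The ordinary-annuity PV formula values the stream one period before the first payment (period 6); discount that back 6 periods:
PV₀ = 35,520 × [1 − (1+r)^−3] / r × (1+r)^−6 = ¥40,567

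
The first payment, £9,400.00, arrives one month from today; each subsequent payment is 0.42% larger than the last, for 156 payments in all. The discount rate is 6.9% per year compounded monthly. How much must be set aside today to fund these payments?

Periodic rate r = 0.069/12 per month; n is counted in months.
Growing ordinary annuity: PV = PMT₁ × [1 − ((1+g)/(1+r))^n] / (r − g) = 9,400 × [1 − ((1+0.0042)/(1+r))^156] / (r − 0.0042) = £1,296,874.76.

£1,296,874.76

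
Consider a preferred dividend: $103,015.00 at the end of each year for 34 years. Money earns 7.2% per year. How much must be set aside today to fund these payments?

$1,296,194.81

This is an ordinary annuity: 34 payments of $103,015.00 at the end of each year.
Periodic rate r = 0.072 per year.
PV = PMT × [(1 − (1+r)^−n)/r] = 103,015 × [1 − (1+r)^−34] / r = $1,296,194.81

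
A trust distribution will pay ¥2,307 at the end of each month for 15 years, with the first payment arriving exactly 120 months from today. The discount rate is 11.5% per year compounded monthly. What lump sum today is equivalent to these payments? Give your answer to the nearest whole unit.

¥63,477

Ordinary annuity of 180 payments, first payment at period 120.
Periodic rate r = 0.115/12 per month; n is counted in months.
The ordinary-annuity PV formula values the stream one period before the first payment (period 119); discount that back 119 periods:
PV₀ = 2,307 × [1 − (1+r)^−180] / r × (1+r)^−119 = ¥63,477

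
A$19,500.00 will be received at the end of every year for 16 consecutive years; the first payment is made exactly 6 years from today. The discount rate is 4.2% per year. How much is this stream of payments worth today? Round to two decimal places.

A$182,273.21

Ordinary annuity of 16 payments, first payment at period 6.
Periodic rate r = 0.042 per year.
The ordinary-annuity PV formula values the stream one period before the first payment (period 5); discount that back 5 periods:
PV₀ = 19,500 × [1 − (1+r)^−16] / r × (1+r)^−5 = A$182,273.21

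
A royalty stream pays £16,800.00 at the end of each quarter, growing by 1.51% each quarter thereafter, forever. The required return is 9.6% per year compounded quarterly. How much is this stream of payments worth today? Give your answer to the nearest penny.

Periodic rate r = 0.096/4 per quarter.
Growing perpetuity (Gordon): PV = PMT₁ / (r − g) = 16,800 / (r − 0.0151) = £1,887,640.45.

£1,887,640.45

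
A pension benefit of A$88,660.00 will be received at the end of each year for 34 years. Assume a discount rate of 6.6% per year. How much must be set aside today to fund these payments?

A$1,190,422.30

This is an ordinary annuity: 34 payments of A$88,660.00 at the end of each year.
Periodic rate r = 0.066 per year.
PV = PMT × [(1 − (1+r)^−n)/r] = 88,660 × [1 − (1+r)^−34] / r = A$1,190,422.30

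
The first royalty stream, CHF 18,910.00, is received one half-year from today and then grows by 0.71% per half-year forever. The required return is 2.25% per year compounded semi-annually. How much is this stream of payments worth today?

Periodic rate r = 0.0225/2 per half-year.
Growing perpetuity (Gordon): PV = PMT₁ / (r − g) = 18,910 / (r − 0.0071) = CHF 4,556,626.51.

CHF 4,556,626.51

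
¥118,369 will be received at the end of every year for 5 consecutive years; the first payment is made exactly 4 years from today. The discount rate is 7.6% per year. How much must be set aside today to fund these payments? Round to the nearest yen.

Ordinary annuity of 5 payments, first payment at period 4.
Periodic rate r = 0.076 per year.
The ordinary-annuity PV formula values the stream one period before the first payment (period 3); discount that back 3 periods:
PV₀ = 118,369 × [1 − (1+r)^−5] / r × (1+r)^−3 = ¥383,409

¥383,409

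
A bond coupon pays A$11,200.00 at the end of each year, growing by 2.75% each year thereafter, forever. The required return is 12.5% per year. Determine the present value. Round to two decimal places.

Periodic rate r = 0.125 per year.
Growing perpetuity (Gordon): PV = PMT₁ / (r − g) = 11,200 / (r − 0.0275) = A$114,871.79.

A$114,871.79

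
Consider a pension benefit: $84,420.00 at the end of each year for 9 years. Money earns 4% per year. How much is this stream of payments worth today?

$627,690.69

This is an ordinary annuity: 9 payments of $84,420.00 at the end of each year.
Periodic rate r = 0.04 per year.
PV = PMT × [(1 − (1+r)^−n)/r] = 84,420 × [1 − (1+r)^−9] / r = $627,690.69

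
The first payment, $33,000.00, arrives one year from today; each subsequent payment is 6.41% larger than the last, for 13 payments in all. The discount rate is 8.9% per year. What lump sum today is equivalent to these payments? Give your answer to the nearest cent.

$344,177.16

Periodic rate r = 0.089 per year.
Growing ordinary annuity: PV = PMT₁ × [1 − ((1+g)/(1+r))^n] / (r − g) = 33,000 × [1 − ((1+0.0641)/(1+r))^13] / (r − 0.0641) = $344,177.16.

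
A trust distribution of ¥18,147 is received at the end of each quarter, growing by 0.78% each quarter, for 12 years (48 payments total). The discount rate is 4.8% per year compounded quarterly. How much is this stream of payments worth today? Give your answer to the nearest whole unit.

¥781,882

Periodic rate r = 0.048/4 per quarter; n is counted in quarters.
Growing ordinary annuity: PV = PMT₁ × [1 − ((1+g)/(1+r))^n] / (r − g) = 18,147 × [1 − ((1+0.0078)/(1+r))^48] / (r − 0.0078) = ¥781,882.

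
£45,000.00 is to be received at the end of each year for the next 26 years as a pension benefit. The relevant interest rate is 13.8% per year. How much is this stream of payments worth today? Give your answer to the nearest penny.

This is an ordinary annuity: 26 payments of £45,000.00 at the end of each year.
Periodic rate r = 0.138 per year.
PV = PMT × [(1 − (1+r)^−n)/r] = 45,000 × [1 − (1+r)^−26] / r = £314,772.48

£314,772.48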